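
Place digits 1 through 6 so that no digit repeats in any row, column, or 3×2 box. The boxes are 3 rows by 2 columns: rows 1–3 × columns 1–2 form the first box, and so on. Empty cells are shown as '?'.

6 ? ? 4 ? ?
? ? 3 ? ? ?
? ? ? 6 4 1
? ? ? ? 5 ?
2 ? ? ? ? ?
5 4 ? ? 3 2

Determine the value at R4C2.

R1C5 = 2 (sole candidate).
R2C5 = 6 (sole candidate).
R2C6 = 5 (sole candidate).
R3C1 = 3 (sole candidate).
R4C1 = 1 (sole candidate).
R5C5 = 1 (sole candidate).
R6C4 = 1 (sole candidate).
R1C6 = 3 (sole candidate).
R2C1 = 4 (sole candidate).
R2C4 = 2 (sole candidate).
R3C3 = 5 (sole candidate).
R4C4 = 3 (sole candidate).
R5C4 = 5 (sole candidate).
R6C3 = 6 (sole candidate).
R1C3 = 1 (sole candidate).
R2C2 = 1 (sole candidate).
R3C2 = 2 (sole candidate).
R4C2 = 6: row 4 has {1,3,5}; col 2 has {1,2,4}; box has {1,2,4,5} → only 6 remains.

6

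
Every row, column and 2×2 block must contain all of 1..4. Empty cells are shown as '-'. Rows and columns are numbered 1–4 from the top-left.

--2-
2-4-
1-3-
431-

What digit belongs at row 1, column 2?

4

row 1, column 1 = 3 (sole candidate).
row 1, column 4 = 1 (sole candidate).
row 2, column 2 = 1 (sole candidate).
row 2, column 4 = 3 (sole candidate).
row 3, column 2 = 2 (sole candidate).
row 3, column 4 = 4 (sole candidate).
row 4, column 4 = 2 (sole candidate).
row 1, column 2 = 4: row 1 has {1,2,3}; col 2 has {1,2,3}; box has {1,2,3} → only 4 remains.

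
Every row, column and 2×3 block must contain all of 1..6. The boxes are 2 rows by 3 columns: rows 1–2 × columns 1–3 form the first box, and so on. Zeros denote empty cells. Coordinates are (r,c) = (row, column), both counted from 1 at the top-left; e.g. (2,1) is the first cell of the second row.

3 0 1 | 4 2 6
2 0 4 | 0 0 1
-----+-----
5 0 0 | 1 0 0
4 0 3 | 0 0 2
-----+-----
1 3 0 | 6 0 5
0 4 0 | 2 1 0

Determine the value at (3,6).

(1,2) = 5: row 1 has {1,2,3,4,6}; col 2 has {3,4}; box has {1,2,3,4} → only 5 remains.
(2,2) = 6: row 2 has {1,2,4}; col 2 has {3,4,5}; box has {1,2,3,4,5} → only 6 remains.
(3,2) = 2: row 3 has {1,5}; col 2 has {3,4,5,6}; box has {3,4,5} → only 2 remains.
(3,3) = 6: row 3 has {1,2,5}; col 3 has {1,3,4}; box has {2,3,4,5} → only 6 remains.
(4,2) = 1: row 4 has {2,3,4}; col 2 has {2,3,4,5,6}; box has {2,3,4,5,6} → only 1 remains.
(4,4) = 5: row 4 has {1,2,3,4}; col 4 has {1,2,4,6}; box has {1,2} → only 5 remains.
(4,5) = 6: row 4 has {1,2,3,4,5}; col 5 has {1,2}; box has {1,2,5} → only 6 remains.
(5,3) = 2: row 5 has {1,3,5,6}; col 3 has {1,3,4,6}; box has {1,3,4} → only 2 remains.
(5,5) = 4: row 5 has {1,2,3,5,6}; col 5 has {1,2,6}; box has {1,2,5,6} → only 4 remains.
(6,1) = 6: row 6 has {1,2,4}; col 1 has {1,2,3,4,5}; box has {1,2,3,4} → only 6 remains.
(6,3) = 5: row 6 has {1,2,4,6}; col 3 has {1,2,3,4,6}; box has {1,2,3,4,6} → only 5 remains.
(6,6) = 3: row 6 has {1,2,4,5,6}; col 6 has {1,2,5,6}; box has {1,2,4,5,6} → only 3 remains.
(2,4) = 3: row 2 has {1,2,4,6}; col 4 has {1,2,4,5,6}; box has {1,2,4,6} → only 3 remains.
(2,5) = 5: row 2 has {1,2,3,4,6}; col 5 has {1,2,4,6}; box has {1,2,3,4,6} → only 5 remains.
(3,5) = 3: row 3 has {1,2,5,6}; col 5 has {1,2,4,5,6}; box has {1,2,5,6} → only 3 remains.
(3,6) = 4: row 3 has {1,2,3,5,6}; col 6 has {1,2,3,5,6}; box has {1,2,3,5,6} → only 4 remains.

4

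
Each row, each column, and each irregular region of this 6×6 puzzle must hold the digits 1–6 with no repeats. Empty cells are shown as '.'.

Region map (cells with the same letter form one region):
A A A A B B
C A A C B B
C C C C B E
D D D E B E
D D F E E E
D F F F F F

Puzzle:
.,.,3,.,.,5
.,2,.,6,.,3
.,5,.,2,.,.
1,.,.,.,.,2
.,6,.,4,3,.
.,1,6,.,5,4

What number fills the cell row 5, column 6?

1

row 1, column 2 = 4 (sole candidate).
row 1, column 4 = 1 (sole candidate).
row 2, column 1 = 4 (sole candidate).
row 2, column 3 = 5 (sole candidate).
row 2, column 5 = 1 (sole candidate).
row 3, column 1 = 3 (sole candidate).
row 3, column 3 = 1 (sole candidate).
row 3, column 6 = 6 (sole candidate).
row 4, column 2 = 3 (sole candidate).
row 4, column 3 = 4 (sole candidate).
row 4, column 4 = 5 (sole candidate).
row 4, column 5 = 6 (sole candidate).
row 5, column 3 = 2 (sole candidate).
row 5, column 6 = 1: row 5 has {2,3,4,6}; col 6 has {2,3,4,5,6}; region has {2,3,4,5,6} → only 1 remains.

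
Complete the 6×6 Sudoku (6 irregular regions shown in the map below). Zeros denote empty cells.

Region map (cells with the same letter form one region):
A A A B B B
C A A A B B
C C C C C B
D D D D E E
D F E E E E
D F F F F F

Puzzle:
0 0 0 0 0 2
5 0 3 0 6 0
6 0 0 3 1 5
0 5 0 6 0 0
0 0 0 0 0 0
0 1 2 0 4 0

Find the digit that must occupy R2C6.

1

R1C5 = 3: row 1 has {2}; col 5 has {1,4,6}; region has {2,5,6} → only 3 remains.
R3C3 = 4: row 3 has {1,3,5,6}; col 3 has {2,3}; region has {1,3,5,6} → only 4 remains.
R4C3 = 1: row 4 has {5,6}; col 3 has {2,3,4}; region has {5,6} → only 1 remains.
R4C5 = 2: row 4 has {1,5,6}; col 5 has {1,3,4,6}; region has {} → only 2 remains.
R5C5 = 5: row 5 has {}; col 5 has {1,2,3,4,6}; region has {2} → only 5 remains.
R6C1 = 3: row 6 has {1,2,4}; col 1 has {5,6}; region has {1,5,6} → only 3 remains.
R6C4 = 5: row 6 has {1,2,3,4}; col 4 has {3,6}; region has {1,2,4} → only 5 remains.
R6C6 = 6: row 6 has {1,2,3,4,5}; col 6 has {2,5}; region has {1,2,4,5} → only 6 remains.
R3C2 = 2: row 3 has {1,3,4,5,6}; col 2 has {1,5}; region has {1,3,4,5,6} → only 2 remains.
R4C1 = 4: row 4 has {1,2,5,6}; col 1 has {3,5,6}; region has {1,3,5,6} → only 4 remains.
R4C6 = 3: row 4 has {1,2,4,5,6}; col 6 has {2,5,6}; region has {2,5} → only 3 remains.
R5C1 = 2: row 5 has {5}; col 1 has {3,4,5,6}; region has {1,3,4,5,6} → only 2 remains.
R5C2 = 3: row 5 has {2,5}; col 2 has {1,2,5}; region has {1,2,4,5,6} → only 3 remains.
R5C3 = 6: row 5 has {2,3,5}; col 3 has {1,2,3,4}; region has {2,3,5} → only 6 remains.
R1C1 = 1: row 1 has {2,3}; col 1 has {2,3,4,5,6}; region has {3} → only 1 remains.
R1C3 = 5: row 1 has {1,2,3}; col 3 has {1,2,3,4,6}; region has {1,3} → only 5 remains.
R1C4 = 4: row 1 has {1,2,3,5}; col 4 has {3,5,6}; region has {2,3,5,6} → only 4 remains.
R2C2 = 4: row 2 has {3,5,6}; col 2 has {1,2,3,5}; region has {1,3,5} → only 4 remains.
R2C4 = 2: row 2 has {3,4,5,6}; col 4 has {3,4,5,6}; region has {1,3,4,5} → only 2 remains.
R2C6 = 1: row 2 has {2,3,4,5,6}; col 6 has {2,3,5,6}; region has {2,3,4,5,6} → only 1 remains.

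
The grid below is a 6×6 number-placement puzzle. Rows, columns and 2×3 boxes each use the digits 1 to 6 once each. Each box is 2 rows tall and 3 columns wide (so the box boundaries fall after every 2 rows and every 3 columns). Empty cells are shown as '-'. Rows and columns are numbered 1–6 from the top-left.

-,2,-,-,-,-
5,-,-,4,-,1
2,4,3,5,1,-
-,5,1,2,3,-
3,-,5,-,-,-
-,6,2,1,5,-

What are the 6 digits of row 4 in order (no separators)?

r1c5 = 6: row 1 has {2}; col 5 has {1,3,5}; box has {1,4} → only 6 remains.
r2c2 = 3: row 2 has {1,4,5}; col 2 has {2,4,5,6}; box has {2,5} → only 3 remains.
r2c3 = 6: row 2 has {1,3,4,5}; col 3 has {1,2,3,5}; box has {2,3,5} → only 6 remains.
r2c5 = 2: row 2 has {1,3,4,5,6}; col 5 has {1,3,5,6}; box has {1,4,6} → only 2 remains.
r3c6 = 6: row 3 has {1,2,3,4,5}; col 6 has {1}; box has {1,2,3,5} → only 6 remains.
r4c1 = 6: row 4 has {1,2,3,5}; col 1 has {2,3,5}; box has {1,2,3,4,5} → only 6 remains.
r4c6 = 4: row 4 has {1,2,3,5,6}; col 6 has {1,6}; box has {1,2,3,5,6} → only 4 remains.

651234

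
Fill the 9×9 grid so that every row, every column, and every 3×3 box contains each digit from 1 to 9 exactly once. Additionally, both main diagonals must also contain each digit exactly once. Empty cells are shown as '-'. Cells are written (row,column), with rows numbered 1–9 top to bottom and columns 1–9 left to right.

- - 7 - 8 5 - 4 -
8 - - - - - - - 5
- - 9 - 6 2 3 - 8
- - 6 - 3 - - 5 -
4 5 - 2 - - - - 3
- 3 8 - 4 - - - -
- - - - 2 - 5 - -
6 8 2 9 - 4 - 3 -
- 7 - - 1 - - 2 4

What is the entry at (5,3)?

1

(5,3) = 1: row 5 has {2,3,4,5}; col 3 has {2,6,7,8,9}; box has {3,4,5,6,8} → only 1 remains.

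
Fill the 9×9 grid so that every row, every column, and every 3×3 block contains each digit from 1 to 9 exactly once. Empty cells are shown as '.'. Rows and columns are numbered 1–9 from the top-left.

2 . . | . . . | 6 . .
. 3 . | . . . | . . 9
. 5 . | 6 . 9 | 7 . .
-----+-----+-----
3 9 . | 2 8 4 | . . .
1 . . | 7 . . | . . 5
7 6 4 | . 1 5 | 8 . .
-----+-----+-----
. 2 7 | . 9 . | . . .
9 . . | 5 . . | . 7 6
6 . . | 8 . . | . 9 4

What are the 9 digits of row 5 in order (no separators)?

182763945

r4c3 = 5 (sole candidate).
r4c7 = 1 (sole candidate).
r4c8 = 6 (sole candidate).
r4c9 = 7 (sole candidate).
r5c2 = 8: row 5 has {1,5,7}; col 2 has {2,3,5,6,9}; box has {1,3,4,5,6,7,9} → only 8 remains.
r5c3 = 2: row 5 has {1,5,7,8}; col 3 has {4,5,7}; box has {1,3,4,5,6,7,8,9} → only 2 remains.
r9c2 = 1 (sole candidate).
r9c3 = 3 (sole candidate).
r8c2 = 4 (sole candidate).
r8c3 = 8 (sole candidate).
r1c2 = 7 (sole candidate).
r3c3 = 1 (sole candidate).
r7c1 = 5 (sole candidate).
r7c7 = 3 (sole candidate).
r8c7 = 2 (sole candidate).
r9c7 = 5 (sole candidate).
r1c3 = 9 (sole candidate).
r2c3 = 6 (sole candidate).
r2c7 = 4 (sole candidate).
r5c7 = 9: row 5 has {1,2,5,7,8}; col 7 has {1,2,3,4,5,6,7,8}; box has {1,5,6,7,8} → only 9 remains.
r8c5 = 3 (sole candidate).
r8c6 = 1 (sole candidate).
r2c1 = 8 (sole candidate).
r2c4 = 1 (sole candidate).
r3c1 = 4 (sole candidate).
r3c5 = 2 (sole candidate).
r5c5 = 6: row 5 has {1,2,5,7,8,9}; col 5 has {1,2,3,8,9}; box has {1,2,4,5,7,8} → only 6 remains.
r5c6 = 3: row 5 has {1,2,5,6,7,8,9}; col 6 has {1,4,5,9}; box has {1,2,4,5,6,7,8} → only 3 remains.
r5c8 = 4: row 5 has {1,2,3,5,6,7,8,9}; col 8 has {6,7,9}; box has {1,5,6,7,8,9} → only 4 remains.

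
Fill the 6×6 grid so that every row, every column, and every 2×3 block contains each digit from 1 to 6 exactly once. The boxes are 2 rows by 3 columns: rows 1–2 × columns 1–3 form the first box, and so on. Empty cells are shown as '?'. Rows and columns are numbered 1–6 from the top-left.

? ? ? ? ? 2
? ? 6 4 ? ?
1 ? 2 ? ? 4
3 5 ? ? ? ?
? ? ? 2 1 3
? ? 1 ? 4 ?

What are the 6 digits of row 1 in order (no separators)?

R3C2 = 6 (sole candidate).
R4C3 = 4 (sole candidate).
R5C2 = 4 (sole candidate).
R5C3 = 5 (sole candidate).
R1C3 = 3: row 1 has {2}; col 3 has {1,2,4,5,6}; box has {6} → only 3 remains.
R5C1 = 6 (sole candidate).
R6C1 = 2 (sole candidate).
R6C2 = 3 (sole candidate).
R1C2 = 1: row 1 has {2,3}; col 2 has {3,4,5,6}; box has {3,6} → only 1 remains.
R2C1 = 5 (sole candidate).
R2C2 = 2 (sole candidate).
R2C5 = 3 (sole candidate).
R2C6 = 1 (sole candidate).
R3C5 = 5 (sole candidate).
R4C6 = 6 (sole candidate).
R6C6 = 5 (sole candidate).
R1C1 = 4: row 1 has {1,2,3}; col 1 has {1,2,3,5,6}; box has {1,2,3,5,6} → only 4 remains.
R1C5 = 6: row 1 has {1,2,3,4}; col 5 has {1,3,4,5}; box has {1,2,3,4} → only 6 remains.
R3C4 = 3 (sole candidate).
R4C4 = 1 (sole candidate).
R4C5 = 2 (sole candidate).
R6C4 = 6 (sole candidate).
R1C4 = 5: row 1 has {1,2,3,4,6}; col 4 has {1,2,3,4,6}; box has {1,2,3,4,6} → only 5 remains.

413562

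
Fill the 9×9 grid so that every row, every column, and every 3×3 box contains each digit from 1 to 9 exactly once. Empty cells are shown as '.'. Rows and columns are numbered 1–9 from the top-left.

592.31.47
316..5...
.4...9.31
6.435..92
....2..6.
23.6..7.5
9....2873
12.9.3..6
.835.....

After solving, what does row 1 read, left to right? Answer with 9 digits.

592831647

r1c4 = 8: row 1 has {1,2,3,4,5,7,9}; col 4 has {3,5,6,9}; box has {1,3,5,9} → only 8 remains.
r1c7 = 6: row 1 has {1,2,3,4,5,7,8,9}; col 7 has {7,8}; box has {1,3,4,7} → only 6 remains.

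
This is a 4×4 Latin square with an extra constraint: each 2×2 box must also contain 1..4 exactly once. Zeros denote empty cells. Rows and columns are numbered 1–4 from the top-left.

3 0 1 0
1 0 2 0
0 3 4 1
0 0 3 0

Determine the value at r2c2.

4

r1c4 = 4: row 1 has {1,3}; col 4 has {1}; box has {1,2} → only 4 remains.
r2c2 = 4: row 2 has {1,2}; col 2 has {3}; box has {1,3} → only 4 remains.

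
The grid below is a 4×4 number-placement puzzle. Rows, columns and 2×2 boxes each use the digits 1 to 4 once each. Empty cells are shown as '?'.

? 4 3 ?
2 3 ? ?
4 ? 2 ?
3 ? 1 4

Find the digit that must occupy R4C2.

R1C1 = 1: row 1 has {3,4}; col 1 has {2,3,4}; box has {2,3,4} → only 1 remains.
R1C4 = 2: row 1 has {1,3,4}; col 4 has {4}; box has {3} → only 2 remains.
R2C3 = 4: row 2 has {2,3}; col 3 has {1,2,3}; box has {2,3} → only 4 remains.
R2C4 = 1: row 2 has {2,3,4}; col 4 has {2,4}; box has {2,3,4} → only 1 remains.
R3C2 = 1: row 3 has {2,4}; col 2 has {3,4}; box has {3,4} → only 1 remains.
R3C4 = 3: row 3 has {1,2,4}; col 4 has {1,2,4}; box has {1,2,4} → only 3 remains.
R4C2 = 2: row 4 has {1,3,4}; col 2 has {1,3,4}; box has {1,3,4} → only 2 remains.

2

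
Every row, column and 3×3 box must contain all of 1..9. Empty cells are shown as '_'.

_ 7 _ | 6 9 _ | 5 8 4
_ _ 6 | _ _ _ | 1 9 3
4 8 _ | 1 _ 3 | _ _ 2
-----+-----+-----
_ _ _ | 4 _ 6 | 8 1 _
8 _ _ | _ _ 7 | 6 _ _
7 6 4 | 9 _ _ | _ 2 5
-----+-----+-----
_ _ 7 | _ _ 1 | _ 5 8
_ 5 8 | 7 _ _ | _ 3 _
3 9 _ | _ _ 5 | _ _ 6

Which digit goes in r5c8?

r1c6 = 2: row 1 has {4,5,6,7,8,9}; col 6 has {1,3,5,6,7}; box has {1,3,6,9} → only 2 remains.
r2c2 = 2: row 2 has {1,3,6,9}; col 2 has {5,6,7,8,9}; box has {4,6,7,8} → only 2 remains.
r3c7 = 7: row 3 has {1,2,3,4,8}; col 7 has {1,5,6,8}; box has {1,2,3,4,5,8,9} → only 7 remains.
r3c8 = 6: row 3 has {1,2,3,4,7,8}; col 8 has {1,2,3,5,8,9}; box has {1,2,3,4,5,7,8,9} → only 6 remains.
r4c2 = 3: row 4 has {1,4,6,8}; col 2 has {2,5,6,7,8,9}; box has {4,6,7,8} → only 3 remains.
r5c2 = 1: row 5 has {6,7,8}; col 2 has {2,3,5,6,7,8,9}; box has {3,4,6,7,8} → only 1 remains.
r5c8 = 4: row 5 has {1,6,7,8}; col 8 has {1,2,3,5,6,8,9}; box has {1,2,5,6,8} → only 4 remains.

4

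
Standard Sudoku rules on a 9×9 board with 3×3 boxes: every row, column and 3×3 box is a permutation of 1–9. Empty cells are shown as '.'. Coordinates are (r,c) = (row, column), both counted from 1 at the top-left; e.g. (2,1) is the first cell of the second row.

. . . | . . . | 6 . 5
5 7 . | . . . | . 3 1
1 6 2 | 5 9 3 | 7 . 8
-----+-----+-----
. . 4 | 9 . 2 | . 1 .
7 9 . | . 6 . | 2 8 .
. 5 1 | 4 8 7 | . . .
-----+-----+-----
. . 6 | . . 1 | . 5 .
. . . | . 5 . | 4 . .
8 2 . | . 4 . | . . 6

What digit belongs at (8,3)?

(2,5) = 2: row 2 has {1,3,5,7}; col 5 has {4,5,6,8,9}; box has {3,5,9} → only 2 remains.
(2,7) = 9: row 2 has {1,2,3,5,7}; col 7 has {2,4,6,7}; box has {1,3,5,6,7,8} → only 9 remains.
(3,8) = 4: row 3 has {1,2,3,5,6,7,8,9}; col 8 has {1,3,5,8}; box has {1,3,5,6,7,8,9} → only 4 remains.
(4,5) = 3: row 4 has {1,2,4,9}; col 5 has {2,4,5,6,8,9}; box has {2,4,6,7,8,9} → only 3 remains.
(4,7) = 5: row 4 has {1,2,3,4,9}; col 7 has {2,4,6,7,9}; box has {1,2,8} → only 5 remains.
(4,9) = 7: row 4 has {1,2,3,4,5,9}; col 9 has {1,5,6,8}; box has {1,2,5,8} → only 7 remains.
(5,3) = 3: row 5 has {2,6,7,8,9}; col 3 has {1,2,4,6}; box has {1,4,5,7,9} → only 3 remains.
(5,4) = 1: row 5 has {2,3,6,7,8,9}; col 4 has {4,5,9}; box has {2,3,4,6,7,8,9} → only 1 remains.
(5,6) = 5: row 5 has {1,2,3,6,7,8,9}; col 6 has {1,2,3,7}; box has {1,2,3,4,6,7,8,9} → only 5 remains.
(5,9) = 4: row 5 has {1,2,3,5,6,7,8,9}; col 9 has {1,5,6,7,8}; box has {1,2,5,7,8} → only 4 remains.
(6,7) = 3: row 6 has {1,4,5,7,8}; col 7 has {2,4,5,6,7,9}; box has {1,2,4,5,7,8} → only 3 remains.
(6,9) = 9: row 6 has {1,3,4,5,7,8}; col 9 has {1,4,5,6,7,8}; box has {1,2,3,4,5,7,8} → only 9 remains.
(7,5) = 7: row 7 has {1,5,6}; col 5 has {2,3,4,5,6,8,9}; box has {1,4,5} → only 7 remains.
(7,7) = 8: row 7 has {1,5,6,7}; col 7 has {2,3,4,5,6,7,9}; box has {4,5,6} → only 8 remains.
(9,4) = 3: row 9 has {2,4,6,8}; col 4 has {1,4,5,9}; box has {1,4,5,7} → only 3 remains.
(9,6) = 9: row 9 has {2,3,4,6,8}; col 6 has {1,2,3,5,7}; box has {1,3,4,5,7} → only 9 remains.
(9,7) = 1: row 9 has {2,3,4,6,8,9}; col 7 has {2,3,4,5,6,7,8,9}; box has {4,5,6,8} → only 1 remains.
(9,8) = 7: row 9 has {1,2,3,4,6,8,9}; col 8 has {1,3,4,5,8}; box has {1,4,5,6,8} → only 7 remains.
(1,5) = 1: row 1 has {5,6}; col 5 has {2,3,4,5,6,7,8,9}; box has {2,3,5,9} → only 1 remains.
(1,8) = 2: row 1 has {1,5,6}; col 8 has {1,3,4,5,7,8}; box has {1,3,4,5,6,7,8,9} → only 2 remains.
(2,3) = 8: row 2 has {1,2,3,5,7,9}; col 3 has {1,2,3,4,6}; box has {1,2,5,6,7} → only 8 remains.
(2,4) = 6: row 2 has {1,2,3,5,7,8,9}; col 4 has {1,3,4,5,9}; box has {1,2,3,5,9} → only 6 remains.
(2,6) = 4: row 2 has {1,2,3,5,6,7,8,9}; col 6 has {1,2,3,5,7,9}; box has {1,2,3,5,6,9} → only 4 remains.
(4,1) = 6: row 4 has {1,2,3,4,5,7,9}; col 1 has {1,5,7,8}; box has {1,3,4,5,7,9} → only 6 remains.
(4,2) = 8: row 4 has {1,2,3,4,5,6,7,9}; col 2 has {2,5,6,7,9}; box has {1,3,4,5,6,7,9} → only 8 remains.
(6,1) = 2: row 6 has {1,3,4,5,7,8,9}; col 1 has {1,5,6,7,8}; box has {1,3,4,5,6,7,8,9} → only 2 remains.
(6,8) = 6: row 6 has {1,2,3,4,5,7,8,9}; col 8 has {1,2,3,4,5,7,8}; box has {1,2,3,4,5,7,8,9} → only 6 remains.
(7,4) = 2: row 7 has {1,5,6,7,8}; col 4 has {1,3,4,5,6,9}; box has {1,3,4,5,7,9} → only 2 remains.
(7,9) = 3: row 7 has {1,2,5,6,7,8}; col 9 has {1,4,5,6,7,8,9}; box has {1,4,5,6,7,8} → only 3 remains.
(8,4) = 8: row 8 has {4,5}; col 4 has {1,2,3,4,5,6,9}; box has {1,2,3,4,5,7,9} → only 8 remains.
(8,6) = 6: row 8 has {4,5,8}; col 6 has {1,2,3,4,5,7,9}; box has {1,2,3,4,5,7,8,9} → only 6 remains.
(8,8) = 9: row 8 has {4,5,6,8}; col 8 has {1,2,3,4,5,6,7,8}; box has {1,3,4,5,6,7,8} → only 9 remains.
(8,9) = 2: row 8 has {4,5,6,8,9}; col 9 has {1,3,4,5,6,7,8,9}; box has {1,3,4,5,6,7,8,9} → only 2 remains.
(9,3) = 5: row 9 has {1,2,3,4,6,7,8,9}; col 3 has {1,2,3,4,6,8}; box has {2,6,8} → only 5 remains.
(1,3) = 9: row 1 has {1,2,5,6}; col 3 has {1,2,3,4,5,6,8}; box has {1,2,5,6,7,8} → only 9 remains.
(1,4) = 7: row 1 has {1,2,5,6,9}; col 4 has {1,2,3,4,5,6,8,9}; box has {1,2,3,4,5,6,9} → only 7 remains.
(1,6) = 8: row 1 has {1,2,5,6,7,9}; col 6 has {1,2,3,4,5,6,7,9}; box has {1,2,3,4,5,6,7,9} → only 8 remains.
(7,2) = 4: row 7 has {1,2,3,5,6,7,8}; col 2 has {2,5,6,7,8,9}; box has {2,5,6,8} → only 4 remains.
(8,1) = 3: row 8 has {2,4,5,6,8,9}; col 1 has {1,2,5,6,7,8}; box has {2,4,5,6,8} → only 3 remains.
(8,2) = 1: row 8 has {2,3,4,5,6,8,9}; col 2 has {2,4,5,6,7,8,9}; box has {2,3,4,5,6,8} → only 1 remains.
(8,3) = 7: row 8 has {1,2,3,4,5,6,8,9}; col 3 has {1,2,3,4,5,6,8,9}; box has {1,2,3,4,5,6,8} → only 7 remains.

7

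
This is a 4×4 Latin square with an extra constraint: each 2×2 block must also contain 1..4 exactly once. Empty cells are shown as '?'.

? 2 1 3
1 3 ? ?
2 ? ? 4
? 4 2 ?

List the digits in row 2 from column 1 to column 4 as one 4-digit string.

row 1, column 1 = 4 (sole candidate).
row 2, column 3 = 4: row 2 has {1,3}; col 3 has {1,2}; box has {1,3} → only 4 remains.
row 2, column 4 = 2: row 2 has {1,3,4}; col 4 has {3,4}; box has {1,3,4} → only 2 remains.

1342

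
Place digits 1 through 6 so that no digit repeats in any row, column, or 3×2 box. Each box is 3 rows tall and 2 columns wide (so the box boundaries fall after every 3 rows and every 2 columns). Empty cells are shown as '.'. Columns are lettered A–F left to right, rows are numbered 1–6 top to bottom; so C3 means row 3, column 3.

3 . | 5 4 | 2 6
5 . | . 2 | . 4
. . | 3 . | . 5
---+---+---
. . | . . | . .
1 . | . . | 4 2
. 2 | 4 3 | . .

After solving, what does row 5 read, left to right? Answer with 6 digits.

136542

B1 = 1: row 1 has {2,3,4,5,6}; col 2 has {2}; box has {3,5} → only 1 remains.
B2 = 6: row 2 has {2,4,5}; col 2 has {1,2}; box has {1,3,5} → only 6 remains.
C2 = 1: row 2 has {2,4,5,6}; col 3 has {3,4,5}; box has {2,3,4,5} → only 1 remains.
E2 = 3: row 2 has {1,2,4,5,6}; col 5 has {2,4}; box has {2,4,5,6} → only 3 remains.
B3 = 4: row 3 has {3,5}; col 2 has {1,2,6}; box has {1,3,5,6} → only 4 remains.
D3 = 6: row 3 has {3,4,5}; col 4 has {2,3,4}; box has {1,2,3,4,5} → only 6 remains.
E3 = 1: row 3 has {3,4,5,6}; col 5 has {2,3,4}; box has {2,3,4,5,6} → only 1 remains.
C5 = 6: row 5 has {1,2,4}; col 3 has {1,3,4,5}; box has {3,4} → only 6 remains.
D5 = 5: row 5 has {1,2,4,6}; col 4 has {2,3,4,6}; box has {3,4,6} → only 5 remains.
A6 = 6: row 6 has {2,3,4}; col 1 has {1,3,5}; box has {1,2} → only 6 remains.
E6 = 5: row 6 has {2,3,4,6}; col 5 has {1,2,3,4}; box has {2,4} → only 5 remains.
F6 = 1: row 6 has {2,3,4,5,6}; col 6 has {2,4,5,6}; box has {2,4,5} → only 1 remains.
A3 = 2: row 3 has {1,3,4,5,6}; col 1 has {1,3,5,6}; box has {1,3,4,5,6} → only 2 remains.
A4 = 4: row 4 has {}; col 1 has {1,2,3,5,6}; box has {1,2,6} → only 4 remains.
C4 = 2: row 4 has {4}; col 3 has {1,3,4,5,6}; box has {3,4,5,6} → only 2 remains.
D4 = 1: row 4 has {2,4}; col 4 has {2,3,4,5,6}; box has {2,3,4,5,6} → only 1 remains.
E4 = 6: row 4 has {1,2,4}; col 5 has {1,2,3,4,5}; box has {1,2,4,5} → only 6 remains.
F4 = 3: row 4 has {1,2,4,6}; col 6 has {1,2,4,5,6}; box has {1,2,4,5,6} → only 3 remains.
B5 = 3: row 5 has {1,2,4,5,6}; col 2 has {1,2,4,6}; box has {1,2,4,6} → only 3 remains.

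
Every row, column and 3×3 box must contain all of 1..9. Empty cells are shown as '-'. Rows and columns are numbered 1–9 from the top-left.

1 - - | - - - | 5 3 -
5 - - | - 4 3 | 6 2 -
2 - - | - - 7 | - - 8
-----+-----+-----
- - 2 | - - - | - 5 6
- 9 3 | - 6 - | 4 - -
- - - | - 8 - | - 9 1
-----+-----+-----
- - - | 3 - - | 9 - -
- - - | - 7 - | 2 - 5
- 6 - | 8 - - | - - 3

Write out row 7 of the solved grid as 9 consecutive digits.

row 3, column 7 = 1 (sole candidate).
row 3, column 8 = 4 (sole candidate).
row 9, column 7 = 7 (sole candidate).
row 9, column 8 = 1 (sole candidate).
row 3, column 2 = 3 (sole candidate).
row 6, column 7 = 3 (sole candidate).
row 7, column 9 = 4: row 7 has {3,9}; col 9 has {1,3,5,6,8}; box has {1,2,3,5,7,9} → only 4 remains.
row 4, column 7 = 8 (sole candidate).
row 5, column 8 = 7 (sole candidate).
row 5, column 9 = 2 (sole candidate).
row 5, column 1 = 8 (sole candidate).
row 7, column 1 = 7: row 7 has {3,4,9}; col 1 has {1,2,5,8}; box has {6} → only 7 remains.
row 4, column 1 = 4 (sole candidate).
row 6, column 1 = 6 (sole candidate).
row 9, column 1 = 9 (sole candidate).
row 8, column 1 = 3 (sole candidate).
row 2, column 4 = 1 (hidden single in row 2).
row 5, column 4 = 5 (sole candidate).
row 5, column 6 = 1 (sole candidate).
row 4, column 6 = 9 (sole candidate).
row 4, column 4 = 7 (sole candidate).
row 4, column 5 = 3 (sole candidate).
row 4, column 2 = 1 (sole candidate).
row 3, column 5 = 5 (hidden single in row 3).
row 9, column 5 = 2 (sole candidate).
row 1, column 5 = 9 (sole candidate).
row 1, column 9 = 7 (sole candidate).
row 2, column 9 = 9 (sole candidate).
row 3, column 4 = 6 (sole candidate).
row 7, column 5 = 1: row 7 has {3,4,7,9}; col 5 has {2,3,4,5,6,7,8,9}; box has {2,3,7,8} → only 1 remains.
row 1, column 4 = 2 (sole candidate).
row 1, column 6 = 8 (sole candidate).
row 3, column 3 = 9 (sole candidate).
row 6, column 4 = 4 (sole candidate).
row 6, column 6 = 2 (sole candidate).
row 8, column 4 = 9 (sole candidate).
row 1, column 2 = 4 (sole candidate).
row 1, column 3 = 6 (sole candidate).
row 8, column 2 = 8 (sole candidate).
row 8, column 8 = 6 (sole candidate).
row 2, column 2 = 7 (sole candidate).
row 2, column 3 = 8 (sole candidate).
row 6, column 2 = 5 (sole candidate).
row 6, column 3 = 7 (sole candidate).
row 7, column 2 = 2: row 7 has {1,3,4,7,9}; col 2 has {1,3,4,5,6,7,8,9}; box has {3,6,7,8,9} → only 2 remains.
row 7, column 3 = 5: row 7 has {1,2,3,4,7,9}; col 3 has {2,3,6,7,8,9}; box has {2,3,6,7,8,9} → only 5 remains.
row 7, column 6 = 6: row 7 has {1,2,3,4,5,7,9}; col 6 has {1,2,3,7,8,9}; box has {1,2,3,7,8,9} → only 6 remains.
row 7, column 8 = 8: row 7 has {1,2,3,4,5,6,7,9}; col 8 has {1,2,3,4,5,6,7,9}; box has {1,2,3,4,5,6,7,9} → only 8 remains.

725316984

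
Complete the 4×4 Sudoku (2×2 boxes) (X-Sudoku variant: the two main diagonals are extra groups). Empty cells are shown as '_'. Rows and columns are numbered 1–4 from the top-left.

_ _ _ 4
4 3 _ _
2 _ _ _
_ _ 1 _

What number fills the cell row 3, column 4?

row 1, column 1 = 1: row 1 has {4}; col 1 has {2,4}; box has {3,4}; main diagonal has {3} → only 1 remains.
row 1, column 2 = 2: row 1 has {1,4}; col 2 has {3}; box has {1,3,4} → only 2 remains.
row 1, column 3 = 3: row 1 has {1,2,4}; col 3 has {1}; box has {4} → only 3 remains.
row 2, column 3 = 2: row 2 has {3,4}; col 3 has {1,3}; box has {3,4}; anti-diagonal has {4} → only 2 remains.
row 2, column 4 = 1: row 2 has {2,3,4}; col 4 has {4}; box has {2,3,4} → only 1 remains.
row 3, column 2 = 1: row 3 has {2}; col 2 has {2,3}; box has {2}; anti-diagonal has {2,4} → only 1 remains.
row 3, column 3 = 4: row 3 has {1,2}; col 3 has {1,2,3}; box has {1}; main diagonal has {1,3} → only 4 remains.
row 3, column 4 = 3: row 3 has {1,2,4}; col 4 has {1,4}; box has {1,4} → only 3 remains.

3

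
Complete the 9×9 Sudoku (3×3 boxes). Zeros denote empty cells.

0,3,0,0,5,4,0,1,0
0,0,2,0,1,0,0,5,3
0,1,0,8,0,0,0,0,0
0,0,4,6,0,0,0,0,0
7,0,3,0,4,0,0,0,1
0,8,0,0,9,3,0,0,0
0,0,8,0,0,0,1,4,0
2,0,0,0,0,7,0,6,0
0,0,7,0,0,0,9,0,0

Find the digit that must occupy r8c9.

r3c5 = 3 (hidden single in row 3).
r8c5 = 8 (sole candidate).
r8c9 = 5: row 8 has {2,6,7,8}; col 9 has {1,3}; box has {1,4,6,9} → only 5 remains.

5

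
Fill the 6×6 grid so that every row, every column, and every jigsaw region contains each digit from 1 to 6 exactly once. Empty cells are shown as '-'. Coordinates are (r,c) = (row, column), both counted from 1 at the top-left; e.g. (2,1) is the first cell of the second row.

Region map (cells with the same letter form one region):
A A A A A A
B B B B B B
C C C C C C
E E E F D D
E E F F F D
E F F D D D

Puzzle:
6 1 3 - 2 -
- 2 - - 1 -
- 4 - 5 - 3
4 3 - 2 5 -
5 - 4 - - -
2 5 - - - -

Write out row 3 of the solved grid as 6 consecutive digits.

(1,4) = 4 (sole candidate).
(1,6) = 5 (sole candidate).
(2,1) = 3 (sole candidate).
(2,4) = 6 (sole candidate).
(2,6) = 4 (sole candidate).
(3,1) = 1: row 3 has {3,4,5}; col 1 has {2,3,4,5,6}; region has {3,4,5} → only 1 remains.
(3,5) = 6: row 3 has {1,3,4,5}; col 5 has {1,2,5}; region has {1,3,4,5} → only 6 remains.
(5,2) = 6 (sole candidate).
(5,5) = 3 (sole candidate).
(6,5) = 4 (sole candidate).
(2,3) = 5 (sole candidate).
(3,3) = 2: row 3 has {1,3,4,5,6}; col 3 has {3,4,5}; region has {1,3,4,5,6} → only 2 remains.

142563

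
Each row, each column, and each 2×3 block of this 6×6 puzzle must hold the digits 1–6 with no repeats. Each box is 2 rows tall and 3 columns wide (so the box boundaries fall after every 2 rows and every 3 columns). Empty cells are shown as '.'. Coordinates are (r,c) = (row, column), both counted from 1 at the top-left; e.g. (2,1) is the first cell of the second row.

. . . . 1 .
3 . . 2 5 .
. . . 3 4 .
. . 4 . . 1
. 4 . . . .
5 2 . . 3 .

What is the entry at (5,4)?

(1,6) = 3: in row 1, 3 can only go here (every other open cell in that row sees a 3).
(2,6) = 4: in row 2, 4 can only go here (every other open cell in that row sees a 4).
(1,4) = 6: row 1 has {1,3}; col 4 has {2,3}; box has {1,2,3,4,5} → only 6 remains.
(4,4) = 5: row 4 has {1,4}; col 4 has {2,3,6}; box has {1,3,4} → only 5 remains.
(5,4) = 1: row 5 has {4}; col 4 has {2,3,5,6}; box has {3} → only 1 remains.

1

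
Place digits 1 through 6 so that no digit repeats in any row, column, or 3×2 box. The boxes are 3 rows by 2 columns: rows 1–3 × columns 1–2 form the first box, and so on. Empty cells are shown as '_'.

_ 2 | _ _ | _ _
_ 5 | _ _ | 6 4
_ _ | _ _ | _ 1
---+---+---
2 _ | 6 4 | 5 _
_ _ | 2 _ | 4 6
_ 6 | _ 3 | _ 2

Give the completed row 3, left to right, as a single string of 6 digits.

row 1, column 5 = 3 (sole candidate).
row 1, column 6 = 5 (sole candidate).
row 3, column 5 = 2: row 3 has {1}; col 5 has {3,4,5,6}; box has {1,3,4,5,6} → only 2 remains.
row 4, column 6 = 3 (sole candidate).
row 6, column 5 = 1 (sole candidate).
row 4, column 2 = 1 (sole candidate).
row 5, column 2 = 3 (sole candidate).
row 6, column 3 = 5 (sole candidate).
row 3, column 2 = 4: row 3 has {1,2}; col 2 has {1,2,3,5,6}; box has {2,5} → only 4 remains.
row 3, column 3 = 3: row 3 has {1,2,4}; col 3 has {2,5,6}; box has {} → only 3 remains.
row 5, column 1 = 5 (sole candidate).
row 5, column 4 = 1 (sole candidate).
row 6, column 1 = 4 (sole candidate).
row 1, column 4 = 6 (sole candidate).
row 2, column 3 = 1 (sole candidate).
row 2, column 4 = 2 (sole candidate).
row 3, column 1 = 6: row 3 has {1,2,3,4}; col 1 has {2,4,5}; box has {2,4,5} → only 6 remains.
row 3, column 4 = 5: row 3 has {1,2,3,4,6}; col 4 has {1,2,3,4,6}; box has {1,2,3,6} → only 5 remains.

643521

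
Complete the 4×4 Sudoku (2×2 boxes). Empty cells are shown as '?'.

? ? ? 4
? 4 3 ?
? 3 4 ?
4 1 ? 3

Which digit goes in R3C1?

R1C2 = 2 (sole candidate).
R1C3 = 1 (sole candidate).
R2C1 = 1 (sole candidate).
R2C4 = 2 (sole candidate).
R3C1 = 2: row 3 has {3,4}; col 1 has {1,4}; box has {1,3,4} → only 2 remains.

2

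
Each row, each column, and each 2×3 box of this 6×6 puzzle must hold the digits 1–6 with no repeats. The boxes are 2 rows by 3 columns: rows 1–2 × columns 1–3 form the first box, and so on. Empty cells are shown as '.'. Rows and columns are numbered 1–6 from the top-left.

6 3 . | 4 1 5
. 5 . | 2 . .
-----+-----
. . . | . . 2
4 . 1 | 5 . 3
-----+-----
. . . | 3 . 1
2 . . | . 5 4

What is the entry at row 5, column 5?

2

row 1, column 3 = 2 (sole candidate).
row 2, column 1 = 1 (sole candidate).
row 2, column 3 = 4 (sole candidate).
row 2, column 6 = 6 (sole candidate).
row 3, column 2 = 6 (sole candidate).
row 3, column 4 = 1 (sole candidate).
row 3, column 5 = 4 (sole candidate).
row 4, column 2 = 2 (sole candidate).
row 4, column 5 = 6 (sole candidate).
row 5, column 1 = 5 (sole candidate).
row 5, column 2 = 4 (sole candidate).
row 5, column 3 = 6 (sole candidate).
row 5, column 5 = 2: row 5 has {1,3,4,5,6}; col 5 has {1,4,5,6}; box has {1,3,4,5} → only 2 remains.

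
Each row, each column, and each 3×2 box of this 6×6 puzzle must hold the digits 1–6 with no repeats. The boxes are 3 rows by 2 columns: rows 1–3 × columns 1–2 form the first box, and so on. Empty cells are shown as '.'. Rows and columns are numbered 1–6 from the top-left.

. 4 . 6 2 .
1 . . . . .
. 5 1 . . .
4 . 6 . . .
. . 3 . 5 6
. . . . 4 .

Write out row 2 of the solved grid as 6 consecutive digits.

124365

r1c1 = 3 (sole candidate).
r1c3 = 5 (sole candidate).
r1c6 = 1 (sole candidate).
r5c1 = 2 (sole candidate).
r5c2 = 1 (sole candidate).
r5c4 = 4 (sole candidate).
r6c3 = 2 (sole candidate).
r6c6 = 3 (sole candidate).
r2c3 = 4: row 2 has {1}; col 3 has {1,2,3,5,6}; box has {1,5,6} → only 4 remains.
r2c6 = 5: row 2 has {1,4}; col 6 has {1,3,6}; box has {1,2} → only 5 remains.
r3c1 = 6 (sole candidate).
r3c5 = 3 (sole candidate).
r3c6 = 4 (sole candidate).
r4c2 = 3 (sole candidate).
r4c5 = 1 (sole candidate).
r4c6 = 2 (sole candidate).
r6c1 = 5 (sole candidate).
r6c2 = 6 (sole candidate).
r6c4 = 1 (sole candidate).
r2c2 = 2: row 2 has {1,4,5}; col 2 has {1,3,4,5,6}; box has {1,3,4,5,6} → only 2 remains.
r2c4 = 3: row 2 has {1,2,4,5}; col 4 has {1,4,6}; box has {1,4,5,6} → only 3 remains.
r2c5 = 6: row 2 has {1,2,3,4,5}; col 5 has {1,2,3,4,5}; box has {1,2,3,4,5} → only 6 remains.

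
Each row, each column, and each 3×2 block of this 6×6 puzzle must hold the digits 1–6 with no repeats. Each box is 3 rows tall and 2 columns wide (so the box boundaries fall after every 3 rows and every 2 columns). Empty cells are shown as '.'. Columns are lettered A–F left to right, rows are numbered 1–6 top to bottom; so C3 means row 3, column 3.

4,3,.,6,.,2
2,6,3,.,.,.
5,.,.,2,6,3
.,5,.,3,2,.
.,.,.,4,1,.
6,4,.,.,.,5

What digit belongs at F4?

E1 = 5 (sole candidate).
E2 = 4 (sole candidate).
F2 = 1 (sole candidate).
B3 = 1 (sole candidate).
C3 = 4 (sole candidate).
A4 = 1 (sole candidate).
C4 = 6 (sole candidate).
F4 = 4: row 4 has {1,2,3,5,6}; col 6 has {1,2,3,5}; box has {1,2,5} → only 4 remains.

4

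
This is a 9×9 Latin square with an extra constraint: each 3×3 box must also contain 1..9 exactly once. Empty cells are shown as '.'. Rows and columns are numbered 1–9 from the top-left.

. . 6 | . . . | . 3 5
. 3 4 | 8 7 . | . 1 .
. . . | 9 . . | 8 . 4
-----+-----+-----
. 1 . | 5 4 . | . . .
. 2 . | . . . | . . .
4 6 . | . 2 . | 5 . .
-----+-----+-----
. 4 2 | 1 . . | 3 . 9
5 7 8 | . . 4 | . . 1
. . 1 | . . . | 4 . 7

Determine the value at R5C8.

R1C5 = 1 (sole candidate).
R1C6 = 2 (sole candidate).
R3C2 = 5 (sole candidate).
R3C3 = 7 (sole candidate).
R7C1 = 6 (sole candidate).
R9C2 = 9 (sole candidate).
R1C2 = 8 (sole candidate).
R1C4 = 4 (sole candidate).
R9C1 = 3 (sole candidate).
R1C1 = 9 (sole candidate).
R1C7 = 7 (sole candidate).
R2C1 = 2 (sole candidate).
R2C9 = 6 (sole candidate).
R3C1 = 1 (sole candidate).
R3C8 = 2 (sole candidate).
R8C8 = 6 (sole candidate).
R2C6 = 5 (sole candidate).
R2C7 = 9 (sole candidate).
R8C7 = 2 (sole candidate).
R4C7 = 6 (sole candidate).
R5C7 = 1 (sole candidate).
R8C4 = 3 (sole candidate).
R8C5 = 9 (sole candidate).
R6C4 = 7 (sole candidate).
R5C4 = 6 (sole candidate).
R9C4 = 2 (sole candidate).
R4C9 = 2 (hidden single in row 4).
R5C8 = 4: in row 5, 4 can only go here (every other open cell in that row sees a 4).

4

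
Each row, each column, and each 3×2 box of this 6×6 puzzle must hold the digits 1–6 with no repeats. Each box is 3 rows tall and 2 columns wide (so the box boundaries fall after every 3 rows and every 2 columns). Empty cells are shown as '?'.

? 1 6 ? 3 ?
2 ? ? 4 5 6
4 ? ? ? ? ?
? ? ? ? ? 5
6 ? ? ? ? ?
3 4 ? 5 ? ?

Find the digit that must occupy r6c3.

r1c1 = 5 (sole candidate).
r1c4 = 2 (sole candidate).
r1c6 = 4 (sole candidate).
r2c2 = 3 (sole candidate).
r2c3 = 1 (sole candidate).
r3c2 = 6 (sole candidate).
r3c4 = 3 (sole candidate).
r4c1 = 1 (sole candidate).
r4c2 = 2 (sole candidate).
r4c4 = 6 (sole candidate).
r4c5 = 4 (sole candidate).
r5c2 = 5 (sole candidate).
r5c4 = 1 (sole candidate).
r5c5 = 2 (sole candidate).
r5c6 = 3 (sole candidate).
r6c3 = 2: row 6 has {3,4,5}; col 3 has {1,6}; box has {1,5,6} → only 2 remains.

2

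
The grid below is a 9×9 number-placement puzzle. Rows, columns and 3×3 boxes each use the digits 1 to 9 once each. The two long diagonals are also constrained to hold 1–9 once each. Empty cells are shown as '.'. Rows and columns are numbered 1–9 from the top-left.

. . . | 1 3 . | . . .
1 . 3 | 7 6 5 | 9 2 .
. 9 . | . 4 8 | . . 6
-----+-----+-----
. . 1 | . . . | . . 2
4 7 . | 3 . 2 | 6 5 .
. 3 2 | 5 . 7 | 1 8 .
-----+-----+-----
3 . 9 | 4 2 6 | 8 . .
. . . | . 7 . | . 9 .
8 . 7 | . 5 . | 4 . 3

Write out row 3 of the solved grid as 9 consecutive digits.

795248316

row 1, column 6 = 9: row 1 has {1,3}; col 6 has {2,5,6,7,8}; box has {1,3,4,5,6,7,8} → only 9 remains.
row 2, column 2 = 4: row 2 has {1,2,3,5,6,7,9}; col 2 has {3,7,9}; box has {1,3,9}; main diagonal has {3,7,8,9} → only 4 remains.
row 2, column 9 = 8: row 2 has {1,2,3,4,5,6,7,9}; col 9 has {2,3,6}; box has {2,6,9} → only 8 remains.
row 3, column 3 = 5: row 3 has {4,6,8,9}; col 3 has {1,2,3,7,9}; box has {1,3,4,9}; main diagonal has {3,4,7,8,9} → only 5 remains.
row 3, column 4 = 2: row 3 has {4,5,6,8,9}; col 4 has {1,3,4,5,7}; box has {1,3,4,5,6,7,8,9} → only 2 remains.
row 4, column 4 = 6: row 4 has {1,2}; col 4 has {1,2,3,4,5,7}; box has {2,3,5,7}; main diagonal has {3,4,5,7,8,9} → only 6 remains.
row 4, column 6 = 4: row 4 has {1,2,6}; col 6 has {2,5,6,7,8,9}; box has {2,3,5,6,7}; anti-diagonal has {2,5,8,9} → only 4 remains.
row 5, column 3 = 8: row 5 has {2,3,4,5,6,7}; col 3 has {1,2,3,5,7,9}; box has {1,2,3,4,7} → only 8 remains.
row 5, column 5 = 1: row 5 has {2,3,4,5,6,7,8}; col 5 has {2,3,4,5,6,7}; box has {2,3,4,5,6,7}; main diagonal has {3,4,5,6,7,8,9}; anti-diagonal has {2,4,5,8,9} → only 1 remains.
row 5, column 9 = 9: row 5 has {1,2,3,4,5,6,7,8}; col 9 has {2,3,6,8}; box has {1,2,5,6,8} → only 9 remains.
row 6, column 5 = 9: row 6 has {1,2,3,5,7,8}; col 5 has {1,2,3,4,5,6,7}; box has {1,2,3,4,5,6,7} → only 9 remains.
row 6, column 9 = 4: row 6 has {1,2,3,5,7,8,9}; col 9 has {2,3,6,8,9}; box has {1,2,5,6,8,9} → only 4 remains.
row 8, column 2 = 6: row 8 has {7,9}; col 2 has {3,4,7,9}; box has {3,7,8,9}; anti-diagonal has {1,2,4,5,8,9} → only 6 remains.
row 8, column 3 = 4: row 8 has {6,7,9}; col 3 has {1,2,3,5,7,8,9}; box has {3,6,7,8,9} → only 4 remains.
row 8, column 4 = 8: row 8 has {4,6,7,9}; col 4 has {1,2,3,4,5,6,7}; box has {2,4,5,6,7} → only 8 remains.
row 9, column 4 = 9: row 9 has {3,4,5,7,8}; col 4 has {1,2,3,4,5,6,7,8}; box has {2,4,5,6,7,8} → only 9 remains.
row 9, column 6 = 1: row 9 has {3,4,5,7,8,9}; col 6 has {2,4,5,6,7,8,9}; box has {2,4,5,6,7,8,9} → only 1 remains.
row 9, column 8 = 6: row 9 has {1,3,4,5,7,8,9}; col 8 has {2,5,8,9}; box has {3,4,8,9} → only 6 remains.
row 1, column 1 = 2: row 1 has {1,3,9}; col 1 has {1,3,4,8}; box has {1,3,4,5,9}; main diagonal has {1,3,4,5,6,7,8,9} → only 2 remains.
row 1, column 2 = 8: row 1 has {1,2,3,9}; col 2 has {3,4,6,7,9}; box has {1,2,3,4,5,9} → only 8 remains.
row 1, column 3 = 6: row 1 has {1,2,3,8,9}; col 3 has {1,2,3,4,5,7,8,9}; box has {1,2,3,4,5,8,9} → only 6 remains.
row 1, column 9 = 7: row 1 has {1,2,3,6,8,9}; col 9 has {2,3,4,6,8,9}; box has {2,6,8,9}; anti-diagonal has {1,2,4,5,6,8,9} → only 7 remains.
row 3, column 1 = 7: row 3 has {2,4,5,6,8,9}; col 1 has {1,2,3,4,8}; box has {1,2,3,4,5,6,8,9} → only 7 remains.
row 3, column 7 = 3: row 3 has {2,4,5,6,7,8,9}; col 7 has {1,4,6,8,9}; box has {2,6,7,8,9}; anti-diagonal has {1,2,4,5,6,7,8,9} → only 3 remains.
row 3, column 8 = 1: row 3 has {2,3,4,5,6,7,8,9}; col 8 has {2,5,6,8,9}; box has {2,3,6,7,8,9} → only 1 remains.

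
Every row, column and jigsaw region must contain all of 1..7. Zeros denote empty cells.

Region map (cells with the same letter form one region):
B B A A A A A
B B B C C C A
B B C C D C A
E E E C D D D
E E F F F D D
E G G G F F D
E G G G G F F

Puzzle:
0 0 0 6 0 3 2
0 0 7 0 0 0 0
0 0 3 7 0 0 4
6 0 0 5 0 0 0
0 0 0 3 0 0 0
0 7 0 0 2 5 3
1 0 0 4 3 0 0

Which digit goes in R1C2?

R6C1 = 4 (sole candidate).
R6C4 = 1 (sole candidate).
R1C1 = 5 (sole candidate).
R1C3 = 1 (sole candidate).
R1C5 = 7 (sole candidate).
R2C4 = 2 (sole candidate).
R2C7 = 5 (sole candidate).
R3C1 = 2 (sole candidate).
R4C3 = 2 (sole candidate).
R5C1 = 7 (sole candidate).
R5C2 = 5 (sole candidate).
R6C3 = 6 (sole candidate).
R7C2 = 2 (sole candidate).
R7C3 = 5 (sole candidate).
R1C2 = 4: row 1 has {1,2,3,5,6,7}; col 2 has {2,5,7}; region has {2,5,7} → only 4 remains.

4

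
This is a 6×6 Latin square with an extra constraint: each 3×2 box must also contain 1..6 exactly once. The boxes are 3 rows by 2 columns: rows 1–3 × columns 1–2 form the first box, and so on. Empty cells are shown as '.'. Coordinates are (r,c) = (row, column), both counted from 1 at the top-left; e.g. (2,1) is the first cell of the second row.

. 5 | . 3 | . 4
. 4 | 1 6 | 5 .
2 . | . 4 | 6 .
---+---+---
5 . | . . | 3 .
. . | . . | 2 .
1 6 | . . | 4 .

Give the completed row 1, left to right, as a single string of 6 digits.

(1,1) = 6: row 1 has {3,4,5}; col 1 has {1,2,5}; box has {2,4,5} → only 6 remains.
(1,3) = 2: row 1 has {3,4,5,6}; col 3 has {1}; box has {1,3,4,6} → only 2 remains.
(1,5) = 1: row 1 has {2,3,4,5,6}; col 5 has {2,3,4,5,6}; box has {4,5,6} → only 1 remains.

652314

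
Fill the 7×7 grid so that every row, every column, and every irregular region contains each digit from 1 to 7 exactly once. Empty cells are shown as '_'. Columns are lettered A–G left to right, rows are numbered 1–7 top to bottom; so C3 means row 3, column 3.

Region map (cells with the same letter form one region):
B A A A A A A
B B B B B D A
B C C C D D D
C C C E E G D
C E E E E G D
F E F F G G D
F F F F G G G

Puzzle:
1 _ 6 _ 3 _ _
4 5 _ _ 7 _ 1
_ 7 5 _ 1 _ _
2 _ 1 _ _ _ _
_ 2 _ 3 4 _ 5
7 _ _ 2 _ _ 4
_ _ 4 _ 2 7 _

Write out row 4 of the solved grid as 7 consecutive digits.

B1 = 4 (sole candidate).
D2 = 6 (sole candidate).
A3 = 3 (sole candidate).
D3 = 4 (sole candidate).
A5 = 6 (sole candidate).
C5 = 7 (sole candidate).
F5 = 1 (sole candidate).
C6 = 3 (sole candidate).
A7 = 5 (sole candidate).
D7 = 1 (sole candidate).
C2 = 2 (sole candidate).
F2 = 3 (sole candidate).
B4 = 3: row 4 has {1,2}; col 2 has {2,4,5,7}; region has {1,2,4,5,6,7} → only 3 remains.
D4 = 5: row 4 has {1,2,3}; col 4 has {1,2,3,4,6}; region has {2,3,4,7} → only 5 remains.
E4 = 6: row 4 has {1,2,3,5}; col 5 has {1,2,3,4,7}; region has {2,3,4,5,7} → only 6 remains.
F4 = 4: row 4 has {1,2,3,5,6}; col 6 has {1,3,7}; region has {1,2,7} → only 4 remains.
G4 = 7: row 4 has {1,2,3,4,5,6}; col 7 has {1,4,5}; region has {1,3,4,5} → only 7 remains.

2315647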